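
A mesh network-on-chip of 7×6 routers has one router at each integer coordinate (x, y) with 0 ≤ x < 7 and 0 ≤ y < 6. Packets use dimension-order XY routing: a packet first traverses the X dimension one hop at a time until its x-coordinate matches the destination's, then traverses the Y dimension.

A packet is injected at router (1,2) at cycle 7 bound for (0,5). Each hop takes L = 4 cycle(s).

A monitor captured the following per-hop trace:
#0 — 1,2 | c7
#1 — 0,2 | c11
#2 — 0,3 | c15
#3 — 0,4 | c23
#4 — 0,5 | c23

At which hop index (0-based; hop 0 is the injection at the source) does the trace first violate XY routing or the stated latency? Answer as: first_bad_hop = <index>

check 1→ d=(-1,0) cyc+4: ok
check 2→ d=(0,1) cyc+4: ok
check 3→ d=(0,1) cyc+8: BAD: Δcyc=8≠L

first_bad_hop = 3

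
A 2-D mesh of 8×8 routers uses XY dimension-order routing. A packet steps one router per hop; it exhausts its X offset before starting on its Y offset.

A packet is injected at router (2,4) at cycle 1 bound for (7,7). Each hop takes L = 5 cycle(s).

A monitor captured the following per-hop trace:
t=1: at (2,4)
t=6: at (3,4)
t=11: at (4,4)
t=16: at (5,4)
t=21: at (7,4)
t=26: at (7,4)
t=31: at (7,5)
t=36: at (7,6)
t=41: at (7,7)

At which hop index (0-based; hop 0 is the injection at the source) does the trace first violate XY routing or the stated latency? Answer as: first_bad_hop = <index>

first_bad_hop = 4

  1: Δx=+1 Δy=+0 Δt=5 [ok]
  2: Δx=+1 Δy=+0 Δt=5 [ok]
  3: Δx=+1 Δy=+0 Δt=5 [ok]
  4: Δx=+2 Δy=+0 Δt=5 [BAD: non-unit step]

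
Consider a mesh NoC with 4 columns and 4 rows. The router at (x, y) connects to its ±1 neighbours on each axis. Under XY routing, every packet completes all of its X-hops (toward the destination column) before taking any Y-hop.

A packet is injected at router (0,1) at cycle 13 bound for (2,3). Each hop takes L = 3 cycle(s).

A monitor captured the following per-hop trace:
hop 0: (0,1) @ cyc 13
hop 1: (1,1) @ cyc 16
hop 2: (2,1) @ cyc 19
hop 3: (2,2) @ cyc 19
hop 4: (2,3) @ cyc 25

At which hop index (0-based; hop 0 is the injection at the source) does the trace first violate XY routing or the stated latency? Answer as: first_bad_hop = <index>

  1: Δx=+1 Δy=+0 Δt=3 [ok]
  2: Δx=+1 Δy=+0 Δt=3 [ok]
  3: Δx=+0 Δy=+1 Δt=0 [BAD: Δcyc=0≠L]

first_bad_hop = 3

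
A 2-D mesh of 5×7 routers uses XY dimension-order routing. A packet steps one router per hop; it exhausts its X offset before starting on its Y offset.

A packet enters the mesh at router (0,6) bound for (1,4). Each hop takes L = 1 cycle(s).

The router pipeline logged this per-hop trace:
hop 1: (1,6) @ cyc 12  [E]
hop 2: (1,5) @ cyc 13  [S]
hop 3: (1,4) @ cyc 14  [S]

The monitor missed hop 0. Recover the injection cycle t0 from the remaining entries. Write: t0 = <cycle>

cyc[1] = 12 and cyc[k] = t0 + k·L for every k.
So t0 = 12 − 1·1 = 11.

t0 = 11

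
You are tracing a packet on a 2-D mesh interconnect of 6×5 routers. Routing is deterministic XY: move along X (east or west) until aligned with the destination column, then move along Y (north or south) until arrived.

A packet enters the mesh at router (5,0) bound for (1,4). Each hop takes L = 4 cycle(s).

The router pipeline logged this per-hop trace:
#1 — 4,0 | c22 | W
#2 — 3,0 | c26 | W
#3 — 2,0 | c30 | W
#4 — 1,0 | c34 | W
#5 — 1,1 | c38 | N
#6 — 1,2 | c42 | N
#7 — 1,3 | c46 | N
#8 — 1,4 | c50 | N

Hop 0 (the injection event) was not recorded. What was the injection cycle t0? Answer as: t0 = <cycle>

Hop 1 reached at cycle 22; hop k is at t0 + k·L.
Therefore t0 = 22 − L = 18.

t0 = 18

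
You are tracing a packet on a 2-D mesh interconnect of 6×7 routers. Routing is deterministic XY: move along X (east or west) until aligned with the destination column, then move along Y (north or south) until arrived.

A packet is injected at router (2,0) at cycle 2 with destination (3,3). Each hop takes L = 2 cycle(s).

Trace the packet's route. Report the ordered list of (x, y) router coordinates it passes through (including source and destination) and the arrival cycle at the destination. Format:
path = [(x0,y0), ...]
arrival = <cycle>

#0 — 2,0 | c2
#1 — 3,0 | c4 | E
#2 — 3,1 | c6 | N
#3 — 3,2 | c8 | N
#4 — 3,3 | c10 | N

path = [(2,0), (3,0), (3,1), (3,2), (3,3)]
arrival = 10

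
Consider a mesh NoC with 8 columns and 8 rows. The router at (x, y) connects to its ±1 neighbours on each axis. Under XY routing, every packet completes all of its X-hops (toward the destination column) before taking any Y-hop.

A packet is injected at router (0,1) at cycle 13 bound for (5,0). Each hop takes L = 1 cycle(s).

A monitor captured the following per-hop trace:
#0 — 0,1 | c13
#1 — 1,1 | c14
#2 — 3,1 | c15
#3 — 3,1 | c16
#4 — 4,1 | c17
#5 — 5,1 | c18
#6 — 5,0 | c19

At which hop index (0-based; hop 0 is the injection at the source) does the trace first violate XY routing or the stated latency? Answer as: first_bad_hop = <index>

[1] (+1,+0) / 1c ⇒ ok
[2] (+2,+0) / 1c ⇒ BAD: non-unit step

first_bad_hop = 2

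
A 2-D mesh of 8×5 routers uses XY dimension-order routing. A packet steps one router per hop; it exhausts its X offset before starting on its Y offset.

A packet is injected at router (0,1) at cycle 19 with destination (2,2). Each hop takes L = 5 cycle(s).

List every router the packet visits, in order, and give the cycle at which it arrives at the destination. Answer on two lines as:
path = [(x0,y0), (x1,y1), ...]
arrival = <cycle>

path = [(0,1), (1,1), (2,1), (2,2)]
arrival = 34

src (0,1)  cyc=19
E→(1,1)  cyc=24
E→(2,1)  cyc=29
N→(2,2)  cyc=34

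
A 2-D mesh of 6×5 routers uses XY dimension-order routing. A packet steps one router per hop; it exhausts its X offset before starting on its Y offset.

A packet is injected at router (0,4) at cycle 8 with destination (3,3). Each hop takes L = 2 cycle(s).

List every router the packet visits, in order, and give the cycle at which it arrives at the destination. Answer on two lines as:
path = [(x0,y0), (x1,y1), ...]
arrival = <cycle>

src (0,4)  cyc=8
E→(1,4)  cyc=10
E→(2,4)  cyc=12
E→(3,4)  cyc=14
S→(3,3)  cyc=16

path = [(0,4), (1,4), (2,4), (3,4), (3,3)]
arrival = 16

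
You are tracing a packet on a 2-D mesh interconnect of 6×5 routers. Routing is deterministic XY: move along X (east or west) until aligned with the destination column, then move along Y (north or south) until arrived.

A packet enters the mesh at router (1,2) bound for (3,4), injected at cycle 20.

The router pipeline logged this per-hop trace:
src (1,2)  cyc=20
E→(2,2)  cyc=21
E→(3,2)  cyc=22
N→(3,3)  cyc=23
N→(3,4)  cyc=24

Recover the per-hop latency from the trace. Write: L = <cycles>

Between hops 0 and 1 the cycle counter advances 21 − 20 = 1.
Per-hop latency L = Δcyc = 1.

L = 1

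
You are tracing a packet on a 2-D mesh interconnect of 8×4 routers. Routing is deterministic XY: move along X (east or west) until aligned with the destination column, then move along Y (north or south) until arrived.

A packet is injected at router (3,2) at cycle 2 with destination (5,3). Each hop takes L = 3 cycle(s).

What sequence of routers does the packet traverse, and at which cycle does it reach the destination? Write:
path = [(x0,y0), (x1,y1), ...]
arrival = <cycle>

src (3,2)  cyc=2
E→(4,2)  cyc=5
E→(5,2)  cyc=8
N→(5,3)  cyc=11

path = [(3,2), (4,2), (5,2), (5,3)]
arrival = 11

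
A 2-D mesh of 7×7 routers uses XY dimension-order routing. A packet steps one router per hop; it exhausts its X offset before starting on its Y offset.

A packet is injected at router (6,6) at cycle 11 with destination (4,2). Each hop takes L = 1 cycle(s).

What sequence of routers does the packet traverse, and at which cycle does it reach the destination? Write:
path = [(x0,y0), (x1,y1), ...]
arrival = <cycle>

path = [(6,6), (5,6), (4,6), (4,5), (4,4), (4,3), (4,2)]
arrival = 17

hop 0: (6,6) @ cyc 11
hop 1: (5,6) @ cyc 12  [W]
hop 2: (4,6) @ cyc 13  [W]
hop 3: (4,5) @ cyc 14  [S]
hop 4: (4,4) @ cyc 15  [S]
hop 5: (4,3) @ cyc 16  [S]
hop 6: (4,2) @ cyc 17  [S]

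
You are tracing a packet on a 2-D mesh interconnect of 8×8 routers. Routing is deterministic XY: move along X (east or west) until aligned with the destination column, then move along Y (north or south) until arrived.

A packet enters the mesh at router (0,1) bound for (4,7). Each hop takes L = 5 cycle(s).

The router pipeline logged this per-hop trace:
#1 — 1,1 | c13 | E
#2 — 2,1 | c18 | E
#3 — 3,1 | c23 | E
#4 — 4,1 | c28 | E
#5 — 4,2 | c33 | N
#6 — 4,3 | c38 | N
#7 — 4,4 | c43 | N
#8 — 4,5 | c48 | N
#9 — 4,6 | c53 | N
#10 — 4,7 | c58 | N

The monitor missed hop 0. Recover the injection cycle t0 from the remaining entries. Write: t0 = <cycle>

Hop 1 reached at cycle 13; hop k is at t0 + k·L.
Therefore t0 = 13 − L = 8.

t0 = 8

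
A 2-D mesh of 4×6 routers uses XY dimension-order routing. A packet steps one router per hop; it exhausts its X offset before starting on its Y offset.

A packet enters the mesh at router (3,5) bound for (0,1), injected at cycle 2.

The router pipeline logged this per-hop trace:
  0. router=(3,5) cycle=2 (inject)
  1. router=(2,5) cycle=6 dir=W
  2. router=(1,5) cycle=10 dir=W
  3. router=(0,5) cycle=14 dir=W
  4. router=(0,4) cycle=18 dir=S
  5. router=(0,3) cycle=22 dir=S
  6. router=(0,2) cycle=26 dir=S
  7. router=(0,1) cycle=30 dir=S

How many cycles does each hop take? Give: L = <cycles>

Δcyc across hop 0→1: 6 − 2 = 4.
One hop costs L cycles, so L = 4.

L = 4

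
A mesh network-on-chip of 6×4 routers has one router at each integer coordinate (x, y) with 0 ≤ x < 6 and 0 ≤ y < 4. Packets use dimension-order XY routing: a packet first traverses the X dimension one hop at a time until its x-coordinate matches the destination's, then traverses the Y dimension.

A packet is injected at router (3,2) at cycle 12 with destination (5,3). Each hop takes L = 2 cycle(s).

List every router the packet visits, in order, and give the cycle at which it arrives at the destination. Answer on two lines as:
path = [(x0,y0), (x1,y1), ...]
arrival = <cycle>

t=12: at (3,2)
t=14: at (4,2) after E
t=16: at (5,2) after E
t=18: at (5,3) after N

path = [(3,2), (4,2), (5,2), (5,3)]
arrival = 18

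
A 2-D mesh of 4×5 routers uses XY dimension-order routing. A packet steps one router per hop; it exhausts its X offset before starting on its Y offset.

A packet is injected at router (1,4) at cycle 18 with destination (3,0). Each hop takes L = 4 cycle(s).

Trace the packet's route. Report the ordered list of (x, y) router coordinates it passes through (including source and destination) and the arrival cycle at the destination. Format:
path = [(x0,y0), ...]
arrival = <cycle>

path = [(1,4), (2,4), (3,4), (3,3), (3,2), (3,1), (3,0)]
arrival = 42

hop 0: (1,4) @ cyc 18
hop 1: (2,4) @ cyc 22  [E]
hop 2: (3,4) @ cyc 26  [E]
hop 3: (3,3) @ cyc 30  [S]
hop 4: (3,2) @ cyc 34  [S]
hop 5: (3,1) @ cyc 38  [S]
hop 6: (3,0) @ cyc 42  [S]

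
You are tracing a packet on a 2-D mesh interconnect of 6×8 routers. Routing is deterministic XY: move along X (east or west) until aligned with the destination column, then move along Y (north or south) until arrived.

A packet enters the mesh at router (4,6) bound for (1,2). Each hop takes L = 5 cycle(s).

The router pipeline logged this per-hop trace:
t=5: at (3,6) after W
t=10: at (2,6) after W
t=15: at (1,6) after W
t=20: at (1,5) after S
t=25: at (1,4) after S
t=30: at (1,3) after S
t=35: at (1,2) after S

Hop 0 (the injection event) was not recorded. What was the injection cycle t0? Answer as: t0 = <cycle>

t0 = 0

At hop 1 the cycle is 5; in general cyc_k = t0 + kL.
t0 = cyc[1] − L = 5 − 5 = 0.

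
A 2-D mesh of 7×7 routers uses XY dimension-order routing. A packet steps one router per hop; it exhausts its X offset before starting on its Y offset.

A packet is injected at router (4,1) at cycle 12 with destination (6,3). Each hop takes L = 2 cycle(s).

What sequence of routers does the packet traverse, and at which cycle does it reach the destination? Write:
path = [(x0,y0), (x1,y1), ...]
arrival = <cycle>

  0. router=(4,1) cycle=12 (inject)
  1. router=(5,1) cycle=14 dir=E
  2. router=(6,1) cycle=16 dir=E
  3. router=(6,2) cycle=18 dir=N
  4. router=(6,3) cycle=20 dir=N

path = [(4,1), (5,1), (6,1), (6,2), (6,3)]
arrival = 20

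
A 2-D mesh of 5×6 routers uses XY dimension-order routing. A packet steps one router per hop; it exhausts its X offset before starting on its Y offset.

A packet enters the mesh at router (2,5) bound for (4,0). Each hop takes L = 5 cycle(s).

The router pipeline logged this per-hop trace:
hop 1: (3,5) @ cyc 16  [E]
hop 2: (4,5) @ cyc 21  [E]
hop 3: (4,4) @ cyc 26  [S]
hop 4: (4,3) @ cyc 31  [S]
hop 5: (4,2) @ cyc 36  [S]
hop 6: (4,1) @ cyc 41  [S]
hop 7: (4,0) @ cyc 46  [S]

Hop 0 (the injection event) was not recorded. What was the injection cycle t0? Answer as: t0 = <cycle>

t0 = 11

cyc[1] = 16 and cyc[k] = t0 + k·L for every k.
Therefore t0 = 16 − L = 11.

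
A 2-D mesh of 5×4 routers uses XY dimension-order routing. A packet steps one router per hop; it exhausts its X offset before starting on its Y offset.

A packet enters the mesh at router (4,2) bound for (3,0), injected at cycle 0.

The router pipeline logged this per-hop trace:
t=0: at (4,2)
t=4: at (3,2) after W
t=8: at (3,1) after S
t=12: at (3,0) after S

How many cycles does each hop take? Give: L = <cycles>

L = 4

Δcyc across hop 0→1: 4 − 0 = 4.
Per-hop latency L = Δcyc = 4.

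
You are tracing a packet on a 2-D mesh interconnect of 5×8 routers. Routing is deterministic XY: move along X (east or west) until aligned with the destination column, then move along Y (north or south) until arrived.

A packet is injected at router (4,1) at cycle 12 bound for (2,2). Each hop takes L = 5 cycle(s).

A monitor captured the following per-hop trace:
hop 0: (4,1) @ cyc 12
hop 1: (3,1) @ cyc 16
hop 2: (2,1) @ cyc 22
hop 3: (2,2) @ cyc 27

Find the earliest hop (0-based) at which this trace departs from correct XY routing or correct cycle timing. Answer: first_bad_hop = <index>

[1] (-1,+0) / 4c ⇒ BAD: Δcyc=4≠L

first_bad_hop = 1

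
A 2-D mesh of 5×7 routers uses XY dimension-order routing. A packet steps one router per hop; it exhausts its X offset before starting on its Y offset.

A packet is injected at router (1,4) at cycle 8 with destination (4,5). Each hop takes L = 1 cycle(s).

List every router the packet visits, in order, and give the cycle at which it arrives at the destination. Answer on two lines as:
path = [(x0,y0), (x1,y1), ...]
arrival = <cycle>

#0 — 1,4 | c8
#1 — 2,4 | c9 | E
#2 — 3,4 | c10 | E
#3 — 4,4 | c11 | E
#4 — 4,5 | c12 | N

path = [(1,4), (2,4), (3,4), (4,4), (4,5)]
arrival = 12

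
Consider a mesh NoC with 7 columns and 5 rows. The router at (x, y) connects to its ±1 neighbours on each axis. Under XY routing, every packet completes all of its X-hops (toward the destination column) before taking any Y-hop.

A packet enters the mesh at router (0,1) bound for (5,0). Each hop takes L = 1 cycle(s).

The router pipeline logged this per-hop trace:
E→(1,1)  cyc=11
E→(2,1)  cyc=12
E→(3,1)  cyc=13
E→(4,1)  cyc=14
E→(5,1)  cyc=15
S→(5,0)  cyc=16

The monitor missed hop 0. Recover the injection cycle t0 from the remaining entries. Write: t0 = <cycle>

cyc[1] = 11 and cyc[k] = t0 + k·L for every k.
Therefore t0 = 11 − L = 10.

t0 = 10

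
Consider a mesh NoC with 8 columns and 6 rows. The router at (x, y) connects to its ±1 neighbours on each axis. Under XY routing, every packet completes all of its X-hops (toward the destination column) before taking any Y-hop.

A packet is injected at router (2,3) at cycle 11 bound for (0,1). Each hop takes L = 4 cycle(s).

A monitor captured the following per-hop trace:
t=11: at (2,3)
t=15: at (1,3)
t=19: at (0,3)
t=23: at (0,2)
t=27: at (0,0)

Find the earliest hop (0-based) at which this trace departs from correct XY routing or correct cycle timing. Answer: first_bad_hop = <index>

first_bad_hop = 4

  1: Δx=-1 Δy=+0 Δt=4 [ok]
  2: Δx=-1 Δy=+0 Δt=4 [ok]
  3: Δx=+0 Δy=-1 Δt=4 [ok]
  4: Δx=+0 Δy=-2 Δt=4 [BAD: non-unit step]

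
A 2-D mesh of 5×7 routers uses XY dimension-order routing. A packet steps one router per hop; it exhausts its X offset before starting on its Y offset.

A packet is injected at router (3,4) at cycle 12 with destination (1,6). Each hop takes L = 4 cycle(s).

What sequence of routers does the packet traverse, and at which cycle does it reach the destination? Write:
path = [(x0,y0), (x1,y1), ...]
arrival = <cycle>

path = [(3,4), (2,4), (1,4), (1,5), (1,6)]
arrival = 28

hop 0: (3,4) @ cyc 12
hop 1: (2,4) @ cyc 16  [W]
hop 2: (1,4) @ cyc 20  [W]
hop 3: (1,5) @ cyc 24  [N]
hop 4: (1,6) @ cyc 28  [N]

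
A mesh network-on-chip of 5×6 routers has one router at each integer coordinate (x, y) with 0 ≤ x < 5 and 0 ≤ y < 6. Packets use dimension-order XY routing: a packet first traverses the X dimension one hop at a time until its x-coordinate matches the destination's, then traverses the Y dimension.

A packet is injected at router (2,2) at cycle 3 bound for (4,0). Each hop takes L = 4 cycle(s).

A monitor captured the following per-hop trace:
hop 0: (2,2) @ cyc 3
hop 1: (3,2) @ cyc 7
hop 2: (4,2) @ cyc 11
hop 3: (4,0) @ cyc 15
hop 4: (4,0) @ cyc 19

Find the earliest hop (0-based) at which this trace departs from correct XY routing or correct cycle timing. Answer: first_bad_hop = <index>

first_bad_hop = 3

[1] (+1,+0) / 4c ⇒ ok
[2] (+1,+0) / 4c ⇒ ok
[3] (+0,-2) / 4c ⇒ BAD: non-unit step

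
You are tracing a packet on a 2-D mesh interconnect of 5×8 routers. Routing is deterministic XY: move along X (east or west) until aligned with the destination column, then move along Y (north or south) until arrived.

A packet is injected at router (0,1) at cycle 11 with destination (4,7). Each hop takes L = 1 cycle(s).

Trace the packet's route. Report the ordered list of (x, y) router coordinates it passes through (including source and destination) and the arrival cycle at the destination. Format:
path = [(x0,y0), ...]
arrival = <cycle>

hop 0: (0,1) @ cyc 11
hop 1: (1,1) @ cyc 12  [E]
hop 2: (2,1) @ cyc 13  [E]
hop 3: (3,1) @ cyc 14  [E]
hop 4: (4,1) @ cyc 15  [E]
hop 5: (4,2) @ cyc 16  [N]
hop 6: (4,3) @ cyc 17  [N]
hop 7: (4,4) @ cyc 18  [N]
hop 8: (4,5) @ cyc 19  [N]
hop 9: (4,6) @ cyc 20  [N]
hop 10: (4,7) @ cyc 21  [N]

path = [(0,1), (1,1), (2,1), (3,1), (4,1), (4,2), (4,3), (4,4), (4,5), (4,6), (4,7)]
arrival = 21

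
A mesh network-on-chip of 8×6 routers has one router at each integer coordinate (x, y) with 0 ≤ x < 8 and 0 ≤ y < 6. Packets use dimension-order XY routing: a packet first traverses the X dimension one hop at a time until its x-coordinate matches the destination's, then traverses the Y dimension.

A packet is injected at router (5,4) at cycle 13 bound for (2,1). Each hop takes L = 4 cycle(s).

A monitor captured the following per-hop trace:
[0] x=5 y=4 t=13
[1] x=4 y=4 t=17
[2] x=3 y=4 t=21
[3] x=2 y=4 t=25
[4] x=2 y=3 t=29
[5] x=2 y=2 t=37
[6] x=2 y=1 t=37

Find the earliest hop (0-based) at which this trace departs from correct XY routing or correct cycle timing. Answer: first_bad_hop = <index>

first_bad_hop = 5

hop 1: step (-1,+0), +4 cyc — ok
hop 2: step (-1,+0), +4 cyc — ok
hop 3: step (-1,+0), +4 cyc — ok
hop 4: step (+0,-1), +4 cyc — ok
hop 5: step (+0,-1), +8 cyc — BAD: Δcyc=8≠L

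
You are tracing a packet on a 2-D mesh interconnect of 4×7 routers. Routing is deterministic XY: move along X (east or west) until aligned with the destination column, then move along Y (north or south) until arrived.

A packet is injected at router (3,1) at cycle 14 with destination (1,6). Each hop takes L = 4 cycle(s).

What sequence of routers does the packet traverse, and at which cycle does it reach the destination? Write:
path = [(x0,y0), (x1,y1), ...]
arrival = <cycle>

path = [(3,1), (2,1), (1,1), (1,2), (1,3), (1,4), (1,5), (1,6)]
arrival = 42

#0 — 3,1 | c14
#1 — 2,1 | c18 | W
#2 — 1,1 | c22 | W
#3 — 1,2 | c26 | N
#4 — 1,3 | c30 | N
#5 — 1,4 | c34 | N
#6 — 1,5 | c38 | N
#7 — 1,6 | c42 | N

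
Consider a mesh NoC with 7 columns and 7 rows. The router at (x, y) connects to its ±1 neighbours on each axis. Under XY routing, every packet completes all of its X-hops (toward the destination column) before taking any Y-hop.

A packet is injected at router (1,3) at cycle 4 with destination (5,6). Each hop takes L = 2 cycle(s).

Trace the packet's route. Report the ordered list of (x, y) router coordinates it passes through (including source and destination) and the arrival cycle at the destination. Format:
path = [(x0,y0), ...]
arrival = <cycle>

[0] x=1 y=3 t=4
[1] x=2 y=3 t=6 →E
[2] x=3 y=3 t=8 →E
[3] x=4 y=3 t=10 →E
[4] x=5 y=3 t=12 →E
[5] x=5 y=4 t=14 →N
[6] x=5 y=5 t=16 →N
[7] x=5 y=6 t=18 →N

path = [(1,3), (2,3), (3,3), (4,3), (5,3), (5,4), (5,5), (5,6)]
arrival = 18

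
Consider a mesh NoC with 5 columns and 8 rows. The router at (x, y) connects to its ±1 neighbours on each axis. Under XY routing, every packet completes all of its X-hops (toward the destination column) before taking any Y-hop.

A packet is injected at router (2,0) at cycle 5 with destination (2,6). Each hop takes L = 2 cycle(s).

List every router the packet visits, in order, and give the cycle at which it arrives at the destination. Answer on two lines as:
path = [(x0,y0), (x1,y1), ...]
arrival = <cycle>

path = [(2,0), (2,1), (2,2), (2,3), (2,4), (2,5), (2,6)]
arrival = 17

src (2,0)  cyc=5
N→(2,1)  cyc=7
N→(2,2)  cyc=9
N→(2,3)  cyc=11
N→(2,4)  cyc=13
N→(2,5)  cyc=15
N→(2,6)  cyc=17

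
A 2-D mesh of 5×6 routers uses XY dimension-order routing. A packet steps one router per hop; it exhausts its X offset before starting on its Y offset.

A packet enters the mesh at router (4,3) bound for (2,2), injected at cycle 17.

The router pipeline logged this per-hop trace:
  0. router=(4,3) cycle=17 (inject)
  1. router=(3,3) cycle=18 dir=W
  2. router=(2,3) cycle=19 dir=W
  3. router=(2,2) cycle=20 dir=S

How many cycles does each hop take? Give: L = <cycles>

cyc[1] − cyc[0] = 18 − 17 = 1.
That increment is L by definition: L = 1.

L = 1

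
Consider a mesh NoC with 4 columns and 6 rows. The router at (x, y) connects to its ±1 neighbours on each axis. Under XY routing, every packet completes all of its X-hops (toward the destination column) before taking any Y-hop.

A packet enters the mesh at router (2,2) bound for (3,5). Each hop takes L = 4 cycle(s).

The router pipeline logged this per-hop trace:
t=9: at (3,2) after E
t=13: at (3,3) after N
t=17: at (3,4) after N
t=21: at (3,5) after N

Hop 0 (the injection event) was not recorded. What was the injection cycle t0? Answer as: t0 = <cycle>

t0 = 5

Hop 1 reached at cycle 9; hop k is at t0 + k·L.
Therefore t0 = 9 − L = 5.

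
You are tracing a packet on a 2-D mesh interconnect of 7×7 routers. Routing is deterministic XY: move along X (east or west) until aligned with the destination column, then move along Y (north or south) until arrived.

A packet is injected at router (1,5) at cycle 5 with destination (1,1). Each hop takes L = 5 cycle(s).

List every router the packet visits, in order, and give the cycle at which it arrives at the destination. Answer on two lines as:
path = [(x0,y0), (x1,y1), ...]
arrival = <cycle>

src (1,5)  cyc=5
S→(1,4)  cyc=10
S→(1,3)  cyc=15
S→(1,2)  cyc=20
S→(1,1)  cyc=25

path = [(1,5), (1,4), (1,3), (1,2), (1,1)]
arrival = 25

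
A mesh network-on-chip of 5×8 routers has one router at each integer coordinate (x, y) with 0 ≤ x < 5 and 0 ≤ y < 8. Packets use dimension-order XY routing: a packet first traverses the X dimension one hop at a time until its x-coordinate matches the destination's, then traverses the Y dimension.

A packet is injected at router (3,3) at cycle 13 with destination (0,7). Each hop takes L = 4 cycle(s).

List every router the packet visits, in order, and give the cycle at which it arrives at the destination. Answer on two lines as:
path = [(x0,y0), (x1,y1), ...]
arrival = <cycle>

path = [(3,3), (2,3), (1,3), (0,3), (0,4), (0,5), (0,6), (0,7)]
arrival = 41

#0 — 3,3 | c13
#1 — 2,3 | c17 | W
#2 — 1,3 | c21 | W
#3 — 0,3 | c25 | W
#4 — 0,4 | c29 | N
#5 — 0,5 | c33 | N
#6 — 0,6 | c37 | N
#7 — 0,7 | c41 | N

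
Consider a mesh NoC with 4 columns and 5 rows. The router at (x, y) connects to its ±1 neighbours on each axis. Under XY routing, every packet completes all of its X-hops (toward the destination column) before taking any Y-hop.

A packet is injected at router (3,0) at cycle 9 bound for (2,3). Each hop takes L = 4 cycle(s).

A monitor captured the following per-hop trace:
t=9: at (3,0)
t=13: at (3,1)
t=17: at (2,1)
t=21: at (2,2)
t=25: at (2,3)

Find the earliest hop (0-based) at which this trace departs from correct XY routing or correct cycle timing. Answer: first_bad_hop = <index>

first_bad_hop = 1

check 1→ d=(0,1) cyc+4: BAD: Y-move but x=3≠2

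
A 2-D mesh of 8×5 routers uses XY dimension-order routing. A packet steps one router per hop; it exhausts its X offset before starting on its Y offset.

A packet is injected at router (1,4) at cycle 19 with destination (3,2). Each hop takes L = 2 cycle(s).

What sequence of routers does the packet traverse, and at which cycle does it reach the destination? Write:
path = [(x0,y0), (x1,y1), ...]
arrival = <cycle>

path = [(1,4), (2,4), (3,4), (3,3), (3,2)]
arrival = 27

src (1,4)  cyc=19
E→(2,4)  cyc=21
E→(3,4)  cyc=23
S→(3,3)  cyc=25
S→(3,2)  cyc=27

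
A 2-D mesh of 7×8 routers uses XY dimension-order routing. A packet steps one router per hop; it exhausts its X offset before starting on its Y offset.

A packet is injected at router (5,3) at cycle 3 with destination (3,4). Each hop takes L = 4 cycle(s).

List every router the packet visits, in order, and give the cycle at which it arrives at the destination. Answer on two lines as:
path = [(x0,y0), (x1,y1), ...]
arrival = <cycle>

  0. router=(5,3) cycle=3 (inject)
  1. router=(4,3) cycle=7 dir=W
  2. router=(3,3) cycle=11 dir=W
  3. router=(3,4) cycle=15 dir=N

path = [(5,3), (4,3), (3,3), (3,4)]
arrival = 15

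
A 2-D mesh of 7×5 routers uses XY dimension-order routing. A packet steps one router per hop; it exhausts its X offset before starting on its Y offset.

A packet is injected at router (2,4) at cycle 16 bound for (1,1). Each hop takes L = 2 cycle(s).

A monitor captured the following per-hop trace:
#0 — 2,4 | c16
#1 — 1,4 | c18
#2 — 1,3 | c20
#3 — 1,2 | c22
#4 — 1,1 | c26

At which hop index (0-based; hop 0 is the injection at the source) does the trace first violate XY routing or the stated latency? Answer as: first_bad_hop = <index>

first_bad_hop = 4

hop 1: step (-1,+0), +2 cyc — ok
hop 2: step (+0,-1), +2 cyc — ok
hop 3: step (+0,-1), +2 cyc — ok
hop 4: step (+0,-1), +4 cyc — BAD: Δcyc=4≠L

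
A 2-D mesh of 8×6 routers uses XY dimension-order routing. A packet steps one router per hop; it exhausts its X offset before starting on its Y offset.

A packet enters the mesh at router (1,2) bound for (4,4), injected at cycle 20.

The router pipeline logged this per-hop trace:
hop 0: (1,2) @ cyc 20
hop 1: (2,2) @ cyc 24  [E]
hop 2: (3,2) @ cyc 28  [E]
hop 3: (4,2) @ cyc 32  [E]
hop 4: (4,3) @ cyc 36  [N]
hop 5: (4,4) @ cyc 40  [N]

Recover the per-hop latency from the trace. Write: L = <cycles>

L = 4

cyc[1] − cyc[0] = 24 − 20 = 4.
One hop costs L cycles, so L = 4.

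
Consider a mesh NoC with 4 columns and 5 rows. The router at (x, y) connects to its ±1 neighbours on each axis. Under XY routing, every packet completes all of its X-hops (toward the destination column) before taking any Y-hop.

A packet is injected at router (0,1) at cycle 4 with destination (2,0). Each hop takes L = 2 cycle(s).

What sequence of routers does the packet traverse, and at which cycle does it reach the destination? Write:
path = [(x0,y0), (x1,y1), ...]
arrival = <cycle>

src (0,1)  cyc=4
E→(1,1)  cyc=6
E→(2,1)  cyc=8
S→(2,0)  cyc=10

path = [(0,1), (1,1), (2,1), (2,0)]
arrival = 10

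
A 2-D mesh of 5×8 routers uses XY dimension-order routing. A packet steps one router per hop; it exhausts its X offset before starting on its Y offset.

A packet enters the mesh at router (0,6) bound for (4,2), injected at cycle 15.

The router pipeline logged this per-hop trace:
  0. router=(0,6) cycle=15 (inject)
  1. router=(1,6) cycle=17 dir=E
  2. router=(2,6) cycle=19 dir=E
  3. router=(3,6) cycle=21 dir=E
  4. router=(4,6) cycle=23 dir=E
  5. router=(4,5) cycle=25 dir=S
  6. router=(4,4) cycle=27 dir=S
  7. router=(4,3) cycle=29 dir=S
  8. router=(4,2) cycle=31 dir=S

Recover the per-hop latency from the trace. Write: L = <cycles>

L = 2

Δcyc across hop 0→1: 17 − 15 = 2.
Per-hop latency L = Δcyc = 2.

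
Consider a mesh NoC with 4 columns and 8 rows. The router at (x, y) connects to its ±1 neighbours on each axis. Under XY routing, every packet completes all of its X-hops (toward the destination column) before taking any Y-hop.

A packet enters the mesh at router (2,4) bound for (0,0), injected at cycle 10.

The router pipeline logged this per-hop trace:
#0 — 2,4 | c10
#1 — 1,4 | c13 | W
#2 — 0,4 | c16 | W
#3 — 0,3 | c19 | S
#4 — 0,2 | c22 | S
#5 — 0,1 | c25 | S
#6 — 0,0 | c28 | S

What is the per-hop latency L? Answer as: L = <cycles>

Δcyc across hop 0→1: 13 − 10 = 3.
Per-hop latency L = Δcyc = 3.

L = 3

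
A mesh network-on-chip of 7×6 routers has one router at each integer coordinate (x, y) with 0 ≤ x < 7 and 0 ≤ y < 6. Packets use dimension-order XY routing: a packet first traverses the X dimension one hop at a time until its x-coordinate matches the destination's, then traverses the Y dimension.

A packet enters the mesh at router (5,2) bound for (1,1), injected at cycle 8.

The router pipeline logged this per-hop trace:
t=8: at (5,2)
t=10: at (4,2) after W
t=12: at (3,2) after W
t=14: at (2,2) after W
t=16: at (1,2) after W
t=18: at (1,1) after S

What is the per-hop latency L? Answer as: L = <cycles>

From hop 0 (8) to hop 1 (10): +2 cycles.
Each hop adds L, hence L = 2.

L = 2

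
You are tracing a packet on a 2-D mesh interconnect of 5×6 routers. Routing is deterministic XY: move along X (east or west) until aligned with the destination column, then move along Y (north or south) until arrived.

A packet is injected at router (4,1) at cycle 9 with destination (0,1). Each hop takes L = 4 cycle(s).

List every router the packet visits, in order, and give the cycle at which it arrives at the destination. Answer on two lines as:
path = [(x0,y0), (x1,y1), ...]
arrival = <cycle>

hop 0: (4,1) @ cyc 9
hop 1: (3,1) @ cyc 13  [W]
hop 2: (2,1) @ cyc 17  [W]
hop 3: (1,1) @ cyc 21  [W]
hop 4: (0,1) @ cyc 25  [W]

path = [(4,1), (3,1), (2,1), (1,1), (0,1)]
arrival = 25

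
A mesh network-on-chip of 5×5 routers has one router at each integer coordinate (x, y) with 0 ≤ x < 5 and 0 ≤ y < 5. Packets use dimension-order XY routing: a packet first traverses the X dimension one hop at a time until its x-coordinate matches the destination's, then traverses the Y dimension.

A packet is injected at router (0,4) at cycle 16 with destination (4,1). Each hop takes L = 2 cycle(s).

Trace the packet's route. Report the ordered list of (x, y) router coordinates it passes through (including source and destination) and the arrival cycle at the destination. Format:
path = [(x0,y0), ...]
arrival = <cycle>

path = [(0,4), (1,4), (2,4), (3,4), (4,4), (4,3), (4,2), (4,1)]
arrival = 30

src (0,4)  cyc=16
E→(1,4)  cyc=18
E→(2,4)  cyc=20
E→(3,4)  cyc=22
E→(4,4)  cyc=24
S→(4,3)  cyc=26
S→(4,2)  cyc=28
S→(4,1)  cyc=30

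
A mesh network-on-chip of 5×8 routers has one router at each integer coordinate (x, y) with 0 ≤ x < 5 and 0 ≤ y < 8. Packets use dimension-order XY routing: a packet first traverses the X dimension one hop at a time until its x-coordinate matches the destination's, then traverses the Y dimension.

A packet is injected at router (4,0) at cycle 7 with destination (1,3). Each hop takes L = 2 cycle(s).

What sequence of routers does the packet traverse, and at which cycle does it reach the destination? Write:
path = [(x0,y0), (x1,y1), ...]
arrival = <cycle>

path = [(4,0), (3,0), (2,0), (1,0), (1,1), (1,2), (1,3)]
arrival = 19

t=7: at (4,0)
t=9: at (3,0) after W
t=11: at (2,0) after W
t=13: at (1,0) after W
t=15: at (1,1) after N
t=17: at (1,2) after N
t=19: at (1,3) after N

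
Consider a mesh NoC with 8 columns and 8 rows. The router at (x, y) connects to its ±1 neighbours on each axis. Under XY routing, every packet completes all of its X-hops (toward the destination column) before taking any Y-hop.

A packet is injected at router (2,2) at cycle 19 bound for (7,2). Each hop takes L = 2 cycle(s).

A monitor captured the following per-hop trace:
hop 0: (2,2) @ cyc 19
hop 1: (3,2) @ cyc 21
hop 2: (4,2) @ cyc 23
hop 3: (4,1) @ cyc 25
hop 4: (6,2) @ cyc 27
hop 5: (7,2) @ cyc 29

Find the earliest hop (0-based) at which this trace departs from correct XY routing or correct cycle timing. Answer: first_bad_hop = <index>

[1] (+1,+0) / 2c ⇒ ok
[2] (+1,+0) / 2c ⇒ ok
[3] (+0,-1) / 2c ⇒ BAD: Y-move but x=4≠7

first_bad_hop = 3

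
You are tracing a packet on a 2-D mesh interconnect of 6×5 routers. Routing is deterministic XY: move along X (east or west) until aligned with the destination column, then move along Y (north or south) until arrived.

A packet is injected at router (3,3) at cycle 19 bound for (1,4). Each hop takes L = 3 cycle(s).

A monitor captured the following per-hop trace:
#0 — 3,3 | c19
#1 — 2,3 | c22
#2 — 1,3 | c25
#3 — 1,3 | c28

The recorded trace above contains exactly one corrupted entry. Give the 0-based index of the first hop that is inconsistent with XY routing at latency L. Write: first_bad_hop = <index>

first_bad_hop = 3

hop 1: step (-1,+0), +3 cyc — ok
hop 2: step (-1,+0), +3 cyc — ok
hop 3: step (+0,+0), +3 cyc — BAD: non-unit step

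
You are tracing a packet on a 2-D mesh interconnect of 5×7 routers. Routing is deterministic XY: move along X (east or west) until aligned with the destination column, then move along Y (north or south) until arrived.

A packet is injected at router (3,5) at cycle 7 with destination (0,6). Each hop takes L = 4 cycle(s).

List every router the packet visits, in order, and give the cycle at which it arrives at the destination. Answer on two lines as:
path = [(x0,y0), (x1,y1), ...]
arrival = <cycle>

path = [(3,5), (2,5), (1,5), (0,5), (0,6)]
arrival = 23

#0 — 3,5 | c7
#1 — 2,5 | c11 | W
#2 — 1,5 | c15 | W
#3 — 0,5 | c19 | W
#4 — 0,6 | c23 | N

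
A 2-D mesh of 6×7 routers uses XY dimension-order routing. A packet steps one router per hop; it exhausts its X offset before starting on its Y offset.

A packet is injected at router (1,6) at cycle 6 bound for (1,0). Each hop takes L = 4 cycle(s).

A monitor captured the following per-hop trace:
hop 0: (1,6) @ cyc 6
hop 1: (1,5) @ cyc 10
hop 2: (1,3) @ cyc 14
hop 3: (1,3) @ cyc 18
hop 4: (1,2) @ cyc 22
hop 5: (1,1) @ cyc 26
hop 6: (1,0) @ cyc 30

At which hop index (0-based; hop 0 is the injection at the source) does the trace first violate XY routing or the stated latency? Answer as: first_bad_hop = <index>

[1] (+0,-1) / 4c ⇒ ok
[2] (+0,-2) / 4c ⇒ BAD: non-unit step

first_bad_hop = 2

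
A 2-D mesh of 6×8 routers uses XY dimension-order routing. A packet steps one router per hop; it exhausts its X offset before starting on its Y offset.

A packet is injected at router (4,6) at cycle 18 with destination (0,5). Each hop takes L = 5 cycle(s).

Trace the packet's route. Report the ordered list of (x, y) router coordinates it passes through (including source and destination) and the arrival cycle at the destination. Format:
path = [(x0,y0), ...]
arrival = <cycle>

hop 0: (4,6) @ cyc 18
hop 1: (3,6) @ cyc 23  [W]
hop 2: (2,6) @ cyc 28  [W]
hop 3: (1,6) @ cyc 33  [W]
hop 4: (0,6) @ cyc 38  [W]
hop 5: (0,5) @ cyc 43  [S]

path = [(4,6), (3,6), (2,6), (1,6), (0,6), (0,5)]
arrival = 43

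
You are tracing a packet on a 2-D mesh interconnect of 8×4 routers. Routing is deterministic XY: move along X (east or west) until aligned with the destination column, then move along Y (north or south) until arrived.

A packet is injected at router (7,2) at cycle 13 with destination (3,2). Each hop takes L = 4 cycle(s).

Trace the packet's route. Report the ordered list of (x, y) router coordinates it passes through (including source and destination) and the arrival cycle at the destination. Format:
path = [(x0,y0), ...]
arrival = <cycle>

path = [(7,2), (6,2), (5,2), (4,2), (3,2)]
arrival = 29

hop 0: (7,2) @ cyc 13
hop 1: (6,2) @ cyc 17  [W]
hop 2: (5,2) @ cyc 21  [W]
hop 3: (4,2) @ cyc 25  [W]
hop 4: (3,2) @ cyc 29  [W]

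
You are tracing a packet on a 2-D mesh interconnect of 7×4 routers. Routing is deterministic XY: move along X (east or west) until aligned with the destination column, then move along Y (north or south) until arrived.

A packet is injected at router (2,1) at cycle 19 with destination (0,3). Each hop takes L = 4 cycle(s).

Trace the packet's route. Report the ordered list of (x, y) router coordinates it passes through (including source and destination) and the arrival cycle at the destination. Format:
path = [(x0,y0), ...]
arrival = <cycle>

  0. router=(2,1) cycle=19 (inject)
  1. router=(1,1) cycle=23 dir=W
  2. router=(0,1) cycle=27 dir=W
  3. router=(0,2) cycle=31 dir=N
  4. router=(0,3) cycle=35 dir=N

path = [(2,1), (1,1), (0,1), (0,2), (0,3)]
arrival = 35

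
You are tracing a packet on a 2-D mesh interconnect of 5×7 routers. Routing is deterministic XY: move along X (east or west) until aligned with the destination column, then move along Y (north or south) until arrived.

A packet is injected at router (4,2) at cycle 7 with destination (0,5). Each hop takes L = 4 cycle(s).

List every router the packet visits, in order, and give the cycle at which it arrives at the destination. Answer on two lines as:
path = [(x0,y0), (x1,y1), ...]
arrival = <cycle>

  0. router=(4,2) cycle=7 (inject)
  1. router=(3,2) cycle=11 dir=W
  2. router=(2,2) cycle=15 dir=W
  3. router=(1,2) cycle=19 dir=W
  4. router=(0,2) cycle=23 dir=W
  5. router=(0,3) cycle=27 dir=N
  6. router=(0,4) cycle=31 dir=N
  7. router=(0,5) cycle=35 dir=N

path = [(4,2), (3,2), (2,2), (1,2), (0,2), (0,3), (0,4), (0,5)]
arrival = 35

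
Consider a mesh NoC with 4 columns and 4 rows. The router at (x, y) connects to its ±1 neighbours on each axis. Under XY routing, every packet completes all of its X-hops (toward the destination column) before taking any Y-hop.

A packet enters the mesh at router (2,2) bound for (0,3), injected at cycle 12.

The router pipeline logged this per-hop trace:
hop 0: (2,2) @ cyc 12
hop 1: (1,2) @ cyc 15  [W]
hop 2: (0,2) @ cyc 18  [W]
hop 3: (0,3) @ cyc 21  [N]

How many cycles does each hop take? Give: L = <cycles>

From hop 0 (12) to hop 1 (15): +3 cycles.
That increment is L by definition: L = 3.

L = 3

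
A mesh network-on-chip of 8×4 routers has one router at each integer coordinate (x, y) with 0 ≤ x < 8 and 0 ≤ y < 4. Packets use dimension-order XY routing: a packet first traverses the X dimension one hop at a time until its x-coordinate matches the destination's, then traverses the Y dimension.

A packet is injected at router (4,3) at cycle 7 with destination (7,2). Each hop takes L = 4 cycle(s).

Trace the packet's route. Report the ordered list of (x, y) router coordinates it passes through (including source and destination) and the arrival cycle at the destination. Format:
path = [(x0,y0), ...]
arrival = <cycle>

path = [(4,3), (5,3), (6,3), (7,3), (7,2)]
arrival = 23

src (4,3)  cyc=7
E→(5,3)  cyc=11
E→(6,3)  cyc=15
E→(7,3)  cyc=19
S→(7,2)  cyc=23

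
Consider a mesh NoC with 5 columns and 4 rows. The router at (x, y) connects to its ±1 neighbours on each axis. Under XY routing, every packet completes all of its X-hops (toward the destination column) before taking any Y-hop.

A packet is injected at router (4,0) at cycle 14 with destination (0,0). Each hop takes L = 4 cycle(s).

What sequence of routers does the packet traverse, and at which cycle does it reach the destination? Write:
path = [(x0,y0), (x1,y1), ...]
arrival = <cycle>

t=14: at (4,0)
t=18: at (3,0) after W
t=22: at (2,0) after W
t=26: at (1,0) after W
t=30: at (0,0) after W

path = [(4,0), (3,0), (2,0), (1,0), (0,0)]
arrival = 30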